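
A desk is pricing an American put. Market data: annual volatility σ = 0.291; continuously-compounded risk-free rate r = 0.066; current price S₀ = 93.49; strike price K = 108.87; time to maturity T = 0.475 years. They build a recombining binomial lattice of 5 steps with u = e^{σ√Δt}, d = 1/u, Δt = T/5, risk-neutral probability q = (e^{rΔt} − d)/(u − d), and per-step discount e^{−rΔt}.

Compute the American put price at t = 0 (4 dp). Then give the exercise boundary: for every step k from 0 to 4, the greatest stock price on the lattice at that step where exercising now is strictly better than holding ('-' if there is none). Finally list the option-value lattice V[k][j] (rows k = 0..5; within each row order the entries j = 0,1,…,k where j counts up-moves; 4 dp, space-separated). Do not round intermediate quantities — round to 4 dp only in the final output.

price = 16.6173
boundary = - 85.4697 78.1375 85.4697 93.4900
tree:
16.6173
23.4003 10.3720
30.7325 15.9589 5.1871
37.4357 23.4003 9.0794 1.5500
43.5639 30.7325 15.3800 3.2001 0.0000
49.1663 37.4357 23.4003 6.6071 0.0000 0.0000

Δt=0.09500  u=1.09384  d=0.91421  q=0.51261  discount=0.99375
step 5 (expiry): payoffs max(K−S,0) = 49.1663 37.4357 23.4003 6.6071 0.0000 0.0000
step 4: (k=4,j=0): S=65.3061, (K−S)⁺=43.5639, hold=42.8834 ⇒ V=43.5639 exercise | (k=4,j=1): S=78.1375, (K−S)⁺=30.7325, hold=30.0520 ⇒ V=30.7325 exercise | (k=4,j=2): S=93.4900, (K−S)⁺=15.3800, hold=14.6995 ⇒ V=15.3800 exercise | (k=4,j=3): S=111.8590, (K−S)⁺=0.0000, hold=3.2001 ⇒ V=3.2001 continue | (k=4,j=4): S=133.8371, (K−S)⁺=0.0000, hold=0.0000 ⇒ V=0.0000 continue  boundary S*=93.4900
step 3: (k=3,j=0): S=71.4343, (K−S)⁺=37.4357, hold=36.7552 ⇒ V=37.4357 exercise | (k=3,j=1): S=85.4697, (K−S)⁺=23.4003, hold=22.7198 ⇒ V=23.4003 exercise | (k=3,j=2): S=102.2629, (K−S)⁺=6.6071, hold=9.0794 ⇒ V=9.0794 continue | (k=3,j=3): S=122.3555, (K−S)⁺=0.0000, hold=1.5500 ⇒ V=1.5500 continue  boundary S*=85.4697
step 2: (k=2,j=0): S=78.1375, (K−S)⁺=30.7325, hold=30.0520 ⇒ V=30.7325 exercise | (k=2,j=1): S=93.4900, (K−S)⁺=15.3800, hold=15.9589 ⇒ V=15.9589 continue | (k=2,j=2): S=111.8590, (K−S)⁺=0.0000, hold=5.1871 ⇒ V=5.1871 continue  boundary S*=78.1375
step 1: (k=1,j=0): S=85.4697, (K−S)⁺=23.4003, hold=23.0147 ⇒ V=23.4003 exercise | (k=1,j=1): S=102.2629, (K−S)⁺=6.6071, hold=10.3720 ⇒ V=10.3720 continue  boundary S*=85.4697
step 0: (k=0,j=0): S=93.4900, (K−S)⁺=15.3800, hold=16.6173 ⇒ V=16.6173 continue  boundary S*=-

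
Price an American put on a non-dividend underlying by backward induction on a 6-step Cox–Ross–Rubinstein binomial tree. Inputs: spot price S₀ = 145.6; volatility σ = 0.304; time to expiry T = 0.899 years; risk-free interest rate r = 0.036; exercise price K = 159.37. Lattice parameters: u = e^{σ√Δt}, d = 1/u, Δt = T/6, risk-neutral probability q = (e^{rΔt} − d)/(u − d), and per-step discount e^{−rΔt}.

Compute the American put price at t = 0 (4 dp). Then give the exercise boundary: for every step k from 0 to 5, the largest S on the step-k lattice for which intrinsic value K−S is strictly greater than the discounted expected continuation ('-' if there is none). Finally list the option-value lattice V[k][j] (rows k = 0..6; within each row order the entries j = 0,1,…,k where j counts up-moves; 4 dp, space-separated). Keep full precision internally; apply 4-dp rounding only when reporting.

price = 23.2849
boundary = - - 115.0672 102.2932 115.0672 129.4364
tree:
23.2849
32.7356 13.8421
44.3028 21.2247 6.4181
57.0768 31.3900 11.0259 1.7601
68.4327 44.3028 18.4835 3.4941 0.0000
78.5280 57.0768 29.9336 6.9364 0.0000 0.0000
87.5025 68.4327 44.3028 13.7700 0.0000 0.0000 0.0000

Δt=0.14983  u=1.12488  d=0.88899  q=0.49354  discount=0.99462
step 6 (expiry): payoffs max(K−S,0) = 87.5025 68.4327 44.3028 13.7700 0.0000 0.0000 0.0000
step 5: (k=5,j=0): S=80.8420, (K−S)⁺=78.5280, hold=77.6707 ⇒ V=78.5280 exercise | (k=5,j=1): S=102.2932, (K−S)⁺=57.0768, hold=56.2195 ⇒ V=57.0768 exercise | (k=5,j=2): S=129.4364, (K−S)⁺=29.9336, hold=29.0762 ⇒ V=29.9336 exercise | (k=5,j=3): S=163.7820, (K−S)⁺=0.0000, hold=6.9364 ⇒ V=6.9364 continue | (k=5,j=4): S=207.2411, (K−S)⁺=0.0000, hold=0.0000 ⇒ V=0.0000 continue | (k=5,j=5): S=262.2320, (K−S)⁺=0.0000, hold=0.0000 ⇒ V=0.0000 continue  boundary S*=129.4364
step 4: (k=4,j=0): S=90.9373, (K−S)⁺=68.4327, hold=67.5754 ⇒ V=68.4327 exercise | (k=4,j=1): S=115.0672, (K−S)⁺=44.3028, hold=43.4454 ⇒ V=44.3028 exercise | (k=4,j=2): S=145.6000, (K−S)⁺=13.7700, hold=18.4835 ⇒ V=18.4835 continue | (k=4,j=3): S=184.2345, (K−S)⁺=0.0000, hold=3.4941 ⇒ V=3.4941 continue | (k=4,j=4): S=233.1207, (K−S)⁺=0.0000, hold=0.0000 ⇒ V=0.0000 continue  boundary S*=115.0672
step 3: (k=3,j=0): S=102.2932, (K−S)⁺=57.0768, hold=56.2195 ⇒ V=57.0768 exercise | (k=3,j=1): S=129.4364, (K−S)⁺=29.9336, hold=31.3900 ⇒ V=31.3900 continue | (k=3,j=2): S=163.7820, (K−S)⁺=0.0000, hold=11.0259 ⇒ V=11.0259 continue | (k=3,j=3): S=207.2411, (K−S)⁺=0.0000, hold=1.7601 ⇒ V=1.7601 continue  boundary S*=102.2932
step 2: (k=2,j=0): S=115.0672, (K−S)⁺=44.3028, hold=44.1604 ⇒ V=44.3028 exercise | (k=2,j=1): S=145.6000, (K−S)⁺=13.7700, hold=21.2247 ⇒ V=21.2247 continue | (k=2,j=2): S=184.2345, (K−S)⁺=0.0000, hold=6.4181 ⇒ V=6.4181 continue  boundary S*=115.0672
step 1: (k=1,j=0): S=129.4364, (K−S)⁺=29.9336, hold=32.7356 ⇒ V=32.7356 continue | (k=1,j=1): S=163.7820, (K−S)⁺=0.0000, hold=13.8421 ⇒ V=13.8421 continue  boundary S*=-
step 0: (k=0,j=0): S=145.6000, (K−S)⁺=13.7700, hold=23.2849 ⇒ V=23.2849 continue  boundary S*=-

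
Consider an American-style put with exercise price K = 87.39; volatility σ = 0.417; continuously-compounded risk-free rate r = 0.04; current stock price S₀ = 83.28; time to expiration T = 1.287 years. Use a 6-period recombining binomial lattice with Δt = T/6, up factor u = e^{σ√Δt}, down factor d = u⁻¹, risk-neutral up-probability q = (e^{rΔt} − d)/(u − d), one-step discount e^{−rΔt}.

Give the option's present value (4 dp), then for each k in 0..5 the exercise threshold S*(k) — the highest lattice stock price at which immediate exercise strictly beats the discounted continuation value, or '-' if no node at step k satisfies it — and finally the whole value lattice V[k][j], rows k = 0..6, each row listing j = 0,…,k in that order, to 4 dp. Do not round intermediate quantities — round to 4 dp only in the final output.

Δt=0.21450  u=1.21304  d=0.82437  q=0.47404  discount=0.99146
step 6 (expiry): payoffs max(K−S,0) = 61.2510 48.9273 30.7934 4.1100 0.0000 0.0000 0.0000
step 5: (k=5,j=0): S=31.7077, (K−S)⁺=55.6823, hold=54.9357 ⇒ V=55.6823 exercise | (k=5,j=1): S=46.6568, (K−S)⁺=40.7332, hold=39.9866 ⇒ V=40.7332 exercise | (k=5,j=2): S=68.6539, (K−S)⁺=18.7361, hold=17.9895 ⇒ V=18.7361 exercise | (k=5,j=3): S=101.0220, (K−S)⁺=0.0000, hold=2.1432 ⇒ V=2.1432 continue | (k=5,j=4): S=148.6506, (K−S)⁺=0.0000, hold=0.0000 ⇒ V=0.0000 continue | (k=5,j=5): S=218.7344, (K−S)⁺=0.0000, hold=0.0000 ⇒ V=0.0000 continue  boundary S*=68.6539
step 4: (k=4,j=0): S=38.4627, (K−S)⁺=48.9273, hold=48.1807 ⇒ V=48.9273 exercise | (k=4,j=1): S=56.5966, (K−S)⁺=30.7934, hold=30.0468 ⇒ V=30.7934 exercise | (k=4,j=2): S=83.2800, (K−S)⁺=4.1100, hold=10.7776 ⇒ V=10.7776 continue | (k=4,j=3): S=122.5438, (K−S)⁺=0.0000, hold=1.1176 ⇒ V=1.1176 continue | (k=4,j=4): S=180.3192, (K−S)⁺=0.0000, hold=0.0000 ⇒ V=0.0000 continue  boundary S*=56.5966
step 3: (k=3,j=0): S=46.6568, (K−S)⁺=40.7332, hold=39.9866 ⇒ V=40.7332 exercise | (k=3,j=1): S=68.6539, (K−S)⁺=18.7361, hold=21.1231 ⇒ V=21.1231 continue | (k=3,j=2): S=101.0220, (K−S)⁺=0.0000, hold=6.1454 ⇒ V=6.1454 continue | (k=3,j=3): S=148.6506, (K−S)⁺=0.0000, hold=0.5828 ⇒ V=0.5828 continue  boundary S*=46.6568
step 2: (k=2,j=0): S=56.5966, (K−S)⁺=30.7934, hold=31.1687 ⇒ V=31.1687 continue | (k=2,j=1): S=83.2800, (K−S)⁺=4.1100, hold=13.9033 ⇒ V=13.9033 continue | (k=2,j=2): S=122.5438, (K−S)⁺=0.0000, hold=3.4786 ⇒ V=3.4786 continue  boundary S*=-
step 1: (k=1,j=0): S=68.6539, (K−S)⁺=18.7361, hold=22.7879 ⇒ V=22.7879 continue | (k=1,j=1): S=101.0220, (K−S)⁺=0.0000, hold=8.8851 ⇒ V=8.8851 continue  boundary S*=-
step 0: (k=0,j=0): S=83.2800, (K−S)⁺=4.1100, hold=16.0591 ⇒ V=16.0591 continue  boundary S*=-

price = 16.0591
boundary = - - - 46.6568 56.5966 68.6539
tree:
16.0591
22.7879 8.8851
31.1687 13.9033 3.4786
40.7332 21.1231 6.1454 0.5828
48.9273 30.7934 10.7776 1.1176 0.0000
55.6823 40.7332 18.7361 2.1432 0.0000 0.0000
61.2510 48.9273 30.7934 4.1100 0.0000 0.0000 0.0000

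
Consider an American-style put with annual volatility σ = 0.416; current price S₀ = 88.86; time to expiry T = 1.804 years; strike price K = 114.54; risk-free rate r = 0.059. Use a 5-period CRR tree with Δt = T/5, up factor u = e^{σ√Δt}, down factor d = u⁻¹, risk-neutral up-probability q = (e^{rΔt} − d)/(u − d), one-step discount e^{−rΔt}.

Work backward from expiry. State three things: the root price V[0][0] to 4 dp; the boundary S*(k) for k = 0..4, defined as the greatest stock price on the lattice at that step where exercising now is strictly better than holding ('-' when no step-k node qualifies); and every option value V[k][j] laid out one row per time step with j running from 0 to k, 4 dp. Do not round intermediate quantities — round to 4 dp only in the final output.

price = 31.5437
boundary = - 69.2127 53.9096 69.2127 88.8600
tree:
31.5437
45.3273 18.0516
60.6304 29.2475 6.7535
72.5500 45.3273 13.1697 0.1178
81.8342 60.6304 25.6800 0.2317 0.0000
89.0655 72.5500 45.3273 0.4555 0.0000 0.0000

params: Δt=0.36080 u=1.28387 d=0.77890 q=0.48046 e^(-rΔt)=0.97894
t_5 payoffs: 89.0655 72.5500 45.3273 0.4555 0.0000 0.0000
t_4: node(4,0) S=32.7058 payoff=81.8342 vs cont=79.4217 → 81.8342 [stop]  node(4,1) S=53.9096 payoff=60.6304 vs cont=58.2180 → 60.6304 [stop]  node(4,2) S=88.8600 payoff=25.6800 vs cont=23.2675 → 25.6800 [stop]  node(4,3) S=146.4694 payoff=0.0000 vs cont=0.2317 → 0.2317 [wait]  node(4,4) S=241.4279 payoff=0.0000 vs cont=0.0000 → 0.0000 [wait]  ⇒ S*(4)=88.8600
t_3: node(3,0) S=41.9900 payoff=72.5500 vs cont=70.1376 → 72.5500 [stop]  node(3,1) S=69.2127 payoff=45.3273 vs cont=42.9148 → 45.3273 [stop]  node(3,2) S=114.0845 payoff=0.4555 vs cont=13.1697 → 13.1697 [wait]  node(3,3) S=188.0473 payoff=0.0000 vs cont=0.1178 → 0.1178 [wait]  ⇒ S*(3)=69.2127
t_2: node(2,0) S=53.9096 payoff=60.6304 vs cont=58.2180 → 60.6304 [stop]  node(2,1) S=88.8600 payoff=25.6800 vs cont=29.2475 → 29.2475 [wait]  node(2,2) S=146.4694 payoff=0.0000 vs cont=6.7535 → 6.7535 [wait]  ⇒ S*(2)=53.9096
t_1: node(1,0) S=69.2127 payoff=45.3273 vs cont=44.5928 → 45.3273 [stop]  node(1,1) S=114.0845 payoff=0.4555 vs cont=18.0516 → 18.0516 [wait]  ⇒ S*(1)=69.2127
t_0: node(0,0) S=88.8600 payoff=25.6800 vs cont=31.5437 → 31.5437 [wait]  ⇒ S*(0)=-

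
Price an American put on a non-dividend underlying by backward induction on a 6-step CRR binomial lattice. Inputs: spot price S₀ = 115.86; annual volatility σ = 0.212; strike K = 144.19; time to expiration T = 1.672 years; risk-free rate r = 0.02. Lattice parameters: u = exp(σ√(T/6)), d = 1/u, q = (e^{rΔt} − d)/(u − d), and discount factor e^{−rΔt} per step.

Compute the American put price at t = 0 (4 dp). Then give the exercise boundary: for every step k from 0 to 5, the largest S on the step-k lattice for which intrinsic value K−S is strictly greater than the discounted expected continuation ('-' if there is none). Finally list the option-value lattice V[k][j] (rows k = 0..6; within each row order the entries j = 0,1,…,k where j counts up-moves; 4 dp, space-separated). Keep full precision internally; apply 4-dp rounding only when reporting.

Δt=0.27867, u=1.11841, d=0.89412, q=0.49697, disc=e^(-rΔt)=0.99444
k=6 terminal: V=max(K-S,0) → 84.9908 70.1406 51.5651 28.3300 0.0000 0.0000 0.0000
k=5: j=0 S=66.2093 intr=77.9807 cont=77.1794 V=77.9807[EX]; j=1 S=82.8180 intr=61.3720 cont=60.5706 V=61.3720[EX]; j=2 S=103.5930 intr=40.5970 cont=39.7956 V=40.5970[EX]; j=3 S=129.5796 intr=14.6104 cont=14.1717 V=14.6104[EX]; j=4 S=162.0848 intr=0.0000 cont=0.0000 V=0.0000[hold]; j=5 S=202.7441 intr=0.0000 cont=0.0000 V=0.0000[hold]  S*(5)=129.5796
k=4: j=0 S=74.0494 intr=70.1406 cont=69.3392 V=70.1406[EX]; j=1 S=92.6249 intr=51.5651 cont=50.7637 V=51.5651[EX]; j=2 S=115.8600 intr=28.3300 cont=27.5286 V=28.3300[EX]; j=3 S=144.9237 intr=0.0000 cont=7.3087 V=7.3087[hold]; j=4 S=181.2781 intr=0.0000 cont=0.0000 V=0.0000[hold]  S*(4)=115.8600
k=3: j=0 S=82.8180 intr=61.3720 cont=60.5706 V=61.3720[EX]; j=1 S=103.5930 intr=40.5970 cont=39.7956 V=40.5970[EX]; j=2 S=129.5796 intr=14.6104 cont=17.7837 V=17.7837[hold]; j=3 S=162.0848 intr=0.0000 cont=3.6561 V=3.6561[hold]  S*(3)=103.5930
k=2: j=0 S=92.6249 intr=51.5651 cont=50.7637 V=51.5651[EX]; j=1 S=115.8600 intr=28.3300 cont=29.0968 V=29.0968[hold]; j=2 S=144.9237 intr=0.0000 cont=10.7029 V=10.7029[hold]  S*(2)=92.6249
k=1: j=0 S=103.5930 intr=40.5970 cont=40.1746 V=40.5970[EX]; j=1 S=129.5796 intr=14.6104 cont=19.8447 V=19.8447[hold]  S*(1)=103.5930
k=0: j=0 S=115.8600 intr=28.3300 cont=30.1154 V=30.1154[hold]  S*(0)=-

price = 30.1154
boundary = - 103.5930 92.6249 103.5930 115.8600 129.5796
tree:
30.1154
40.5970 19.8447
51.5651 29.0968 10.7029
61.3720 40.5970 17.7837 3.6561
70.1406 51.5651 28.3300 7.3087 0.0000
77.9807 61.3720 40.5970 14.6104 0.0000 0.0000
84.9908 70.1406 51.5651 28.3300 0.0000 0.0000 0.0000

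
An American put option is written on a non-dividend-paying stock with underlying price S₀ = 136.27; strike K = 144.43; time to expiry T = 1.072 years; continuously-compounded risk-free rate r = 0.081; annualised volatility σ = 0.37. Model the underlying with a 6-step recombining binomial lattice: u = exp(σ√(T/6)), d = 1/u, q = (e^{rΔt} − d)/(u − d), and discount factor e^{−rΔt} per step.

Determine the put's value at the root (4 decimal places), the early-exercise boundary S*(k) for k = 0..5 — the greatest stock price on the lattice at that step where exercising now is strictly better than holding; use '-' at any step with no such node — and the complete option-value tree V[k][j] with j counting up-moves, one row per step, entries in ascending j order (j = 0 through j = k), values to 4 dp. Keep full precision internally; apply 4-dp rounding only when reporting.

price = 20.7195
boundary = - - 99.6683 85.2384 99.6683 116.5410
tree:
20.7195
31.0205 11.3139
44.7617 18.5711 4.5933
59.1916 29.4958 8.4985 0.9340
71.5323 44.7617 15.5222 1.9236 0.0000
82.0863 59.1916 27.8890 3.9619 0.0000 0.0000
91.1124 71.5323 44.7617 8.1600 0.0000 0.0000 0.0000

Δt=0.17867  u=1.16929  d=0.85522  q=0.50740  discount=0.98563
step 6 (expiry): payoffs max(K−S,0) = 91.1124 71.5323 44.7617 8.1600 0.0000 0.0000 0.0000
step 5: (k=5,j=0): S=62.3437, (K−S)⁺=82.0863, hold=80.0112 ⇒ V=82.0863 exercise | (k=5,j=1): S=85.2384, (K−S)⁺=59.1916, hold=57.1164 ⇒ V=59.1916 exercise | (k=5,j=2): S=116.5410, (K−S)⁺=27.8890, hold=25.8139 ⇒ V=27.8890 exercise | (k=5,j=3): S=159.3389, (K−S)⁺=0.0000, hold=3.9619 ⇒ V=3.9619 continue | (k=5,j=4): S=217.8537, (K−S)⁺=0.0000, hold=0.0000 ⇒ V=0.0000 continue | (k=5,j=5): S=297.8572, (K−S)⁺=0.0000, hold=0.0000 ⇒ V=0.0000 continue  boundary S*=116.5410
step 4: (k=4,j=0): S=72.8977, (K−S)⁺=71.5323, hold=69.4571 ⇒ V=71.5323 exercise | (k=4,j=1): S=99.6683, (K−S)⁺=44.7617, hold=42.6866 ⇒ V=44.7617 exercise | (k=4,j=2): S=136.2700, (K−S)⁺=8.1600, hold=15.5222 ⇒ V=15.5222 continue | (k=4,j=3): S=186.3131, (K−S)⁺=0.0000, hold=1.9236 ⇒ V=1.9236 continue | (k=4,j=4): S=254.7338, (K−S)⁺=0.0000, hold=0.0000 ⇒ V=0.0000 continue  boundary S*=99.6683
step 3: (k=3,j=0): S=85.2384, (K−S)⁺=59.1916, hold=57.1164 ⇒ V=59.1916 exercise | (k=3,j=1): S=116.5410, (K−S)⁺=27.8890, hold=29.4958 ⇒ V=29.4958 continue | (k=3,j=2): S=159.3389, (K−S)⁺=0.0000, hold=8.4985 ⇒ V=8.4985 continue | (k=3,j=3): S=217.8537, (K−S)⁺=0.0000, hold=0.9340 ⇒ V=0.9340 continue  boundary S*=85.2384
step 2: (k=2,j=0): S=99.6683, (K−S)⁺=44.7617, hold=43.4901 ⇒ V=44.7617 exercise | (k=2,j=1): S=136.2700, (K−S)⁺=8.1600, hold=18.5711 ⇒ V=18.5711 continue | (k=2,j=2): S=186.3131, (K−S)⁺=0.0000, hold=4.5933 ⇒ V=4.5933 continue  boundary S*=99.6683
step 1: (k=1,j=0): S=116.5410, (K−S)⁺=27.8890, hold=31.0205 ⇒ V=31.0205 continue | (k=1,j=1): S=159.3389, (K−S)⁺=0.0000, hold=11.3139 ⇒ V=11.3139 continue  boundary S*=-
step 0: (k=0,j=0): S=136.2700, (K−S)⁺=8.1600, hold=20.7195 ⇒ V=20.7195 continue  boundary S*=-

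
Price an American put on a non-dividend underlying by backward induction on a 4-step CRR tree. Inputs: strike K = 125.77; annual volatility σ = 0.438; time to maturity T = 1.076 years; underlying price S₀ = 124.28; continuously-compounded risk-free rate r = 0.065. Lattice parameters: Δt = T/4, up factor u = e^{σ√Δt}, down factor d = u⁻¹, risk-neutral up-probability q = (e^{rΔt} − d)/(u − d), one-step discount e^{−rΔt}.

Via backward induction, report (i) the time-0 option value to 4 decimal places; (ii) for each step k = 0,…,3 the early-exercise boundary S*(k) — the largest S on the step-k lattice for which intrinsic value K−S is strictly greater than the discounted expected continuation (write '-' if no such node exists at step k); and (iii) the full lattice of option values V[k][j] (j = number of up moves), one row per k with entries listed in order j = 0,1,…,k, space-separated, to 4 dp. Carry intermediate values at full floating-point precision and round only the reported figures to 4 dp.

price = 18.9716
boundary = - - 78.9013 99.0245
tree:
18.9716
30.4782 7.2971
46.8687 13.9748 0.3862
62.9026 26.7455 0.7585 0.0000
75.6781 46.8687 1.4900 0.0000 0.0000

Δt=0.26900  u=1.25504  d=0.79679  q=0.48194  discount=0.98267
step 4 (expiry): payoffs max(K−S,0) = 75.6781 46.8687 1.4900 0.0000 0.0000
step 3: (k=3,j=0): S=62.8674, (K−S)⁺=62.9026, hold=60.7226 ⇒ V=62.9026 exercise | (k=3,j=1): S=99.0245, (K−S)⁺=26.7455, hold=24.5655 ⇒ V=26.7455 exercise | (k=3,j=2): S=155.9767, (K−S)⁺=0.0000, hold=0.7585 ⇒ V=0.7585 continue | (k=3,j=3): S=245.6839, (K−S)⁺=0.0000, hold=0.0000 ⇒ V=0.0000 continue  boundary S*=99.0245
step 2: (k=2,j=0): S=78.9013, (K−S)⁺=46.8687, hold=44.6887 ⇒ V=46.8687 exercise | (k=2,j=1): S=124.2800, (K−S)⁺=1.4900, hold=13.9748 ⇒ V=13.9748 continue | (k=2,j=2): S=195.7574, (K−S)⁺=0.0000, hold=0.3862 ⇒ V=0.3862 continue  boundary S*=78.9013
step 1: (k=1,j=0): S=99.0245, (K−S)⁺=26.7455, hold=30.4782 ⇒ V=30.4782 continue | (k=1,j=1): S=155.9767, (K−S)⁺=0.0000, hold=7.2971 ⇒ V=7.2971 continue  boundary S*=-
step 0: (k=0,j=0): S=124.2800, (K−S)⁺=1.4900, hold=18.9716 ⇒ V=18.9716 continue  boundary S*=-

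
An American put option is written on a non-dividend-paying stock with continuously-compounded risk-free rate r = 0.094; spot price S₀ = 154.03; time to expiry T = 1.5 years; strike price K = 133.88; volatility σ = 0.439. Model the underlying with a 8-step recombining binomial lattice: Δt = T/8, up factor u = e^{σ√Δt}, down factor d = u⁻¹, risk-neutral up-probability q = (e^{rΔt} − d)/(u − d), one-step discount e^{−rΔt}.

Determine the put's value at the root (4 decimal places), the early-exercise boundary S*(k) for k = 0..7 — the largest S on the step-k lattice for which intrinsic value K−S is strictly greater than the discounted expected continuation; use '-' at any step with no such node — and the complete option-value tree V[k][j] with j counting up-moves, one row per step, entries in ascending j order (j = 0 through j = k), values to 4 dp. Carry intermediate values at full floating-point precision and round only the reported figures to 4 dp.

price = 15.2636
boundary = - - - 87.0837 72.0080 87.0837 72.0080 87.0837
tree:
15.2636
22.8722 8.1716
33.2789 13.2432 3.3730
46.7963 20.8989 6.0320 0.8246
61.8720 31.9160 10.5870 1.6756 0.0000
74.3378 46.7963 18.1195 3.4048 0.0000 0.0000
84.6456 61.8720 29.9241 6.9183 0.0000 0.0000 0.0000
93.1690 74.3378 46.7963 14.0577 0.0000 0.0000 0.0000 0.0000
100.2167 84.6456 61.8720 28.5643 0.0000 0.0000 0.0000 0.0000 0.0000

params: Δt=0.18750 u=1.20936 d=0.82688 q=0.49911 e^(-rΔt)=0.98253
t_8 payoffs: 100.2167 84.6456 61.8720 28.5643 0.0000 0.0000 0.0000 0.0000 0.0000
t_7: node(7,0) S=40.7110 payoff=93.1690 vs cont=90.8300 → 93.1690 [stop]  node(7,1) S=59.5422 payoff=74.3378 vs cont=71.9989 → 74.3378 [stop]  node(7,2) S=87.0837 payoff=46.7963 vs cont=44.4573 → 46.7963 [stop]  node(7,3) S=127.3647 payoff=6.5153 vs cont=14.0577 → 14.0577 [wait]  node(7,4) S=186.2780 payoff=0.0000 vs cont=0.0000 → 0.0000 [wait]  node(7,5) S=272.4418 payoff=0.0000 vs cont=0.0000 → 0.0000 [wait]  node(7,6) S=398.4613 payoff=0.0000 vs cont=0.0000 → 0.0000 [wait]  node(7,7) S=582.7716 payoff=0.0000 vs cont=0.0000 → 0.0000 [wait]  ⇒ S*(7)=87.0837
t_6: node(6,0) S=49.2344 payoff=84.6456 vs cont=82.3067 → 84.6456 [stop]  node(6,1) S=72.0080 payoff=61.8720 vs cont=59.5330 → 61.8720 [stop]  node(6,2) S=105.3157 payoff=28.5643 vs cont=29.9241 → 29.9241 [wait]  node(6,3) S=154.0300 payoff=0.0000 vs cont=6.9183 → 6.9183 [wait]  node(6,4) S=225.2774 payoff=0.0000 vs cont=0.0000 → 0.0000 [wait]  node(6,5) S=329.4807 payoff=0.0000 vs cont=0.0000 → 0.0000 [wait]  node(6,6) S=481.8837 payoff=0.0000 vs cont=0.0000 → 0.0000 [wait]  ⇒ S*(6)=72.0080
t_5: node(5,0) S=59.5422 payoff=74.3378 vs cont=71.9989 → 74.3378 [stop]  node(5,1) S=87.0837 payoff=46.7963 vs cont=45.1241 → 46.7963 [stop]  node(5,2) S=127.3647 payoff=6.5153 vs cont=18.1195 → 18.1195 [wait]  node(5,3) S=186.2780 payoff=0.0000 vs cont=3.4048 → 3.4048 [wait]  node(5,4) S=272.4418 payoff=0.0000 vs cont=0.0000 → 0.0000 [wait]  node(5,5) S=398.4613 payoff=0.0000 vs cont=0.0000 → 0.0000 [wait]  ⇒ S*(5)=87.0837
t_4: node(4,0) S=72.0080 payoff=61.8720 vs cont=59.5330 → 61.8720 [stop]  node(4,1) S=105.3157 payoff=28.5643 vs cont=31.9160 → 31.9160 [wait]  node(4,2) S=154.0300 payoff=0.0000 vs cont=10.5870 → 10.5870 [wait]  node(4,3) S=225.2774 payoff=0.0000 vs cont=1.6756 → 1.6756 [wait]  node(4,4) S=329.4807 payoff=0.0000 vs cont=0.0000 → 0.0000 [wait]  ⇒ S*(4)=72.0080
t_3: node(3,0) S=87.0837 payoff=46.7963 vs cont=46.1009 → 46.7963 [stop]  node(3,1) S=127.3647 payoff=6.5153 vs cont=20.8989 → 20.8989 [wait]  node(3,2) S=186.2780 payoff=0.0000 vs cont=6.0320 → 6.0320 [wait]  node(3,3) S=272.4418 payoff=0.0000 vs cont=0.8246 → 0.8246 [wait]  ⇒ S*(3)=87.0837
t_2: node(2,0) S=105.3157 payoff=28.5643 vs cont=33.2789 → 33.2789 [wait]  node(2,1) S=154.0300 payoff=0.0000 vs cont=13.2432 → 13.2432 [wait]  node(2,2) S=225.2774 payoff=0.0000 vs cont=3.3730 → 3.3730 [wait]  ⇒ S*(2)=-
t_1: node(1,0) S=127.3647 payoff=6.5153 vs cont=22.8722 → 22.8722 [wait]  node(1,1) S=186.2780 payoff=0.0000 vs cont=8.1716 → 8.1716 [wait]  ⇒ S*(1)=-
t_0: node(0,0) S=154.0300 payoff=0.0000 vs cont=15.2636 → 15.2636 [wait]  ⇒ S*(0)=-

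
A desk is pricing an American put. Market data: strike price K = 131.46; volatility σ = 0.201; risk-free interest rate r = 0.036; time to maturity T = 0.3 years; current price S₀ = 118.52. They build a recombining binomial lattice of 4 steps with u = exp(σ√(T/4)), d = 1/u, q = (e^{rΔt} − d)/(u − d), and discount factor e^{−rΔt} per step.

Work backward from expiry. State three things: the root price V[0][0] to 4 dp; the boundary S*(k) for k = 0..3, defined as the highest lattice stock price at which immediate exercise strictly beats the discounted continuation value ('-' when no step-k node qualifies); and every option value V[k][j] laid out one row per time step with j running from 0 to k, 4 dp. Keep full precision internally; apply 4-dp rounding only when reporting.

price = 13.4258
boundary = - 112.1722 118.5200 112.1722
tree:
13.4258
19.2878 7.8824
25.2955 12.9400 3.0802
30.9815 19.2878 6.3133 0.0000
36.3630 25.2955 12.9400 0.0000 0.0000

Δt=0.07500  u=1.05659  d=0.94644  q=0.51079  discount=0.99730
step 4 (expiry): payoffs max(K−S,0) = 36.3630 25.2955 12.9400 0.0000 0.0000
step 3: (k=3,j=0): S=100.4785, (K−S)⁺=30.9815, hold=30.6271 ⇒ V=30.9815 exercise | (k=3,j=1): S=112.1722, (K−S)⁺=19.2878, hold=18.9333 ⇒ V=19.2878 exercise | (k=3,j=2): S=125.2270, (K−S)⁺=6.2330, hold=6.3133 ⇒ V=6.3133 continue | (k=3,j=3): S=139.8010, (K−S)⁺=0.0000, hold=0.0000 ⇒ V=0.0000 continue  boundary S*=112.1722
step 2: (k=2,j=0): S=106.1645, (K−S)⁺=25.2955, hold=24.9411 ⇒ V=25.2955 exercise | (k=2,j=1): S=118.5200, (K−S)⁺=12.9400, hold=12.6264 ⇒ V=12.9400 exercise | (k=2,j=2): S=132.3135, (K−S)⁺=0.0000, hold=3.0802 ⇒ V=3.0802 continue  boundary S*=118.5200
step 1: (k=1,j=0): S=112.1722, (K−S)⁺=19.2878, hold=18.9333 ⇒ V=19.2878 exercise | (k=1,j=1): S=125.2270, (K−S)⁺=6.2330, hold=7.8824 ⇒ V=7.8824 continue  boundary S*=112.1722
step 0: (k=0,j=0): S=118.5200, (K−S)⁺=12.9400, hold=13.4258 ⇒ V=13.4258 continue  boundary S*=-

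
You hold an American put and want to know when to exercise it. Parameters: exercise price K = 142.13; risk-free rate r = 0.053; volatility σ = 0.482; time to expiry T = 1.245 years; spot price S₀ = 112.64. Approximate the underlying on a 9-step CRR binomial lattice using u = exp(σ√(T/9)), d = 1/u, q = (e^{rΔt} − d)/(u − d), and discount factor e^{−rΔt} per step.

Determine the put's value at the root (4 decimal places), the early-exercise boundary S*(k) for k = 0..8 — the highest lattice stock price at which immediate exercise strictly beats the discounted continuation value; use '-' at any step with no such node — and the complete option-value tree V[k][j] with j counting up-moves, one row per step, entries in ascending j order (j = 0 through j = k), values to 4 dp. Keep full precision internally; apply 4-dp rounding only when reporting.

price = 39.6293
boundary = - - 78.7009 65.7844 78.7009 65.7844 78.7009 94.1534 112.6400
tree:
39.6293
50.8782 27.8451
63.4291 37.8329 17.2683
76.3456 49.8430 25.1818 8.8139
87.1422 63.4291 35.6409 14.0444 3.1857
96.1668 76.3456 48.6306 21.8764 5.6301 0.5410
103.7103 87.1422 63.4291 33.0735 9.8745 1.0395 0.0000
110.0158 96.1668 76.3456 47.9766 17.1605 1.9973 0.0000 0.0000
115.2864 103.7103 87.1422 63.4291 29.4900 3.8377 0.0000 0.0000 0.0000
119.6920 110.0158 96.1668 76.3456 47.9766 7.3737 0.0000 0.0000 0.0000 0.0000

params: Δt=0.13833 u=1.19635 d=0.83588 q=0.47572 e^(-rΔt)=0.99270
t_9 payoffs: 119.6920 110.0158 96.1668 76.3456 47.9766 7.3737 0.0000 0.0000 0.0000 0.0000
t_8: node(8,0) S=26.8436 payoff=115.2864 vs cont=114.2482 → 115.2864 [stop]  node(8,1) S=38.4197 payoff=103.7103 vs cont=102.6721 → 103.7103 [stop]  node(8,2) S=54.9878 payoff=87.1422 vs cont=86.1039 → 87.1422 [stop]  node(8,3) S=78.7009 payoff=63.4291 vs cont=62.3909 → 63.4291 [stop]  node(8,4) S=112.6400 payoff=29.4900 vs cont=28.4518 → 29.4900 [stop]  node(8,5) S=161.2151 payoff=0.0000 vs cont=3.8377 → 3.8377 [wait]  node(8,6) S=230.7377 payoff=0.0000 vs cont=0.0000 → 0.0000 [wait]  node(8,7) S=330.2414 payoff=0.0000 vs cont=0.0000 → 0.0000 [wait]  node(8,8) S=472.6553 payoff=0.0000 vs cont=0.0000 → 0.0000 [wait]  ⇒ S*(8)=112.6400
t_7: node(7,0) S=32.1142 payoff=110.0158 vs cont=108.9775 → 110.0158 [stop]  node(7,1) S=45.9632 payoff=96.1668 vs cont=95.1286 → 96.1668 [stop]  node(7,2) S=65.7844 payoff=76.3456 vs cont=75.3073 → 76.3456 [stop]  node(7,3) S=94.1534 payoff=47.9766 vs cont=46.9383 → 47.9766 [stop]  node(7,4) S=134.7563 payoff=7.3737 vs cont=17.1605 → 17.1605 [wait]  node(7,5) S=192.8688 payoff=0.0000 vs cont=1.9973 → 1.9973 [wait]  node(7,6) S=276.0419 payoff=0.0000 vs cont=0.0000 → 0.0000 [wait]  node(7,7) S=395.0827 payoff=0.0000 vs cont=0.0000 → 0.0000 [wait]  ⇒ S*(7)=94.1534
t_6: node(6,0) S=38.4197 payoff=103.7103 vs cont=102.6721 → 103.7103 [stop]  node(6,1) S=54.9878 payoff=87.1422 vs cont=86.1039 → 87.1422 [stop]  node(6,2) S=78.7009 payoff=63.4291 vs cont=62.3909 → 63.4291 [stop]  node(6,3) S=112.6400 payoff=29.4900 vs cont=33.0735 → 33.0735 [wait]  node(6,4) S=161.2151 payoff=0.0000 vs cont=9.8745 → 9.8745 [wait]  node(6,5) S=230.7377 payoff=0.0000 vs cont=1.0395 → 1.0395 [wait]  node(6,6) S=330.2414 payoff=0.0000 vs cont=0.0000 → 0.0000 [wait]  ⇒ S*(6)=78.7009
t_5: node(5,0) S=45.9632 payoff=96.1668 vs cont=95.1286 → 96.1668 [stop]  node(5,1) S=65.7844 payoff=76.3456 vs cont=75.3073 → 76.3456 [stop]  node(5,2) S=94.1534 payoff=47.9766 vs cont=48.6306 → 48.6306 [wait]  node(5,3) S=134.7563 payoff=7.3737 vs cont=21.8764 → 21.8764 [wait]  node(5,4) S=192.8688 payoff=0.0000 vs cont=5.6301 → 5.6301 [wait]  node(5,5) S=276.0419 payoff=0.0000 vs cont=0.5410 → 0.5410 [wait]  ⇒ S*(5)=65.7844
t_4: node(4,0) S=54.9878 payoff=87.1422 vs cont=86.1039 → 87.1422 [stop]  node(4,1) S=78.7009 payoff=63.4291 vs cont=62.6997 → 63.4291 [stop]  node(4,2) S=112.6400 payoff=29.4900 vs cont=35.6409 → 35.6409 [wait]  node(4,3) S=161.2151 payoff=0.0000 vs cont=14.0444 → 14.0444 [wait]  node(4,4) S=230.7377 payoff=0.0000 vs cont=3.1857 → 3.1857 [wait]  ⇒ S*(4)=78.7009
t_3: node(3,0) S=65.7844 payoff=76.3456 vs cont=75.3073 → 76.3456 [stop]  node(3,1) S=94.1534 payoff=47.9766 vs cont=49.8430 → 49.8430 [wait]  node(3,2) S=134.7563 payoff=7.3737 vs cont=25.1818 → 25.1818 [wait]  node(3,3) S=192.8688 payoff=0.0000 vs cont=8.8139 → 8.8139 [wait]  ⇒ S*(3)=65.7844
t_2: node(2,0) S=78.7009 payoff=63.4291 vs cont=63.2723 → 63.4291 [stop]  node(2,1) S=112.6400 payoff=29.4900 vs cont=37.8329 → 37.8329 [wait]  node(2,2) S=161.2151 payoff=0.0000 vs cont=17.2683 → 17.2683 [wait]  ⇒ S*(2)=78.7009
t_1: node(1,0) S=94.1534 payoff=47.9766 vs cont=50.8782 → 50.8782 [wait]  node(1,1) S=134.7563 payoff=7.3737 vs cont=27.8451 → 27.8451 [wait]  ⇒ S*(1)=-
t_0: node(0,0) S=112.6400 payoff=29.4900 vs cont=39.6293 → 39.6293 [wait]  ⇒ S*(0)=-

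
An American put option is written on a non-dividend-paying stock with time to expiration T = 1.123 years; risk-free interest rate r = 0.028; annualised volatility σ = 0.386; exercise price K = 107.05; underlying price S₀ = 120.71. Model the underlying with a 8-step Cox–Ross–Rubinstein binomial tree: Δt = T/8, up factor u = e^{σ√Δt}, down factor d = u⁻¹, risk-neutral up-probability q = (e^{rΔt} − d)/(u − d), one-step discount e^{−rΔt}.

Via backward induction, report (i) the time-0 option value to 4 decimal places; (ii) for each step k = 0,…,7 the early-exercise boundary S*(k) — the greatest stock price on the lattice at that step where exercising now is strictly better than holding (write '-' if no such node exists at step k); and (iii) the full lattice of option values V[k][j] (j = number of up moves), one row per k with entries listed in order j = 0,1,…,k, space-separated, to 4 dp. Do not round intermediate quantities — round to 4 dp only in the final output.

price = 11.5629
boundary = - - - - 67.6878 58.5736 67.6878 78.2201
tree:
11.5629
16.4769 6.2807
22.8134 9.6785 2.6142
30.5479 14.5372 4.4413 0.6363
39.3622 21.1540 7.4160 1.2225 0.0000
48.4764 29.5848 12.1024 2.3488 0.0000 0.0000
56.3633 39.3622 19.1289 4.5127 0.0000 0.0000 0.0000
63.1883 48.4764 28.8299 8.6704 0.0000 0.0000 0.0000 0.0000
69.0943 56.3633 39.3622 16.6587 0.0000 0.0000 0.0000 0.0000 0.0000

Δt=0.14037  u=1.15560  d=0.86535  q=0.47748  discount=0.99608
step 8 (expiry): payoffs max(K−S,0) = 69.0943 56.3633 39.3622 16.6587 0.0000 0.0000 0.0000 0.0000 0.0000
step 7: (k=7,j=0): S=43.8617, (K−S)⁺=63.1883, hold=62.7683 ⇒ V=63.1883 exercise | (k=7,j=1): S=58.5736, (K−S)⁺=48.4764, hold=48.0564 ⇒ V=48.4764 exercise | (k=7,j=2): S=78.2201, (K−S)⁺=28.8299, hold=28.4099 ⇒ V=28.8299 exercise | (k=7,j=3): S=104.4564, (K−S)⁺=2.5936, hold=8.6704 ⇒ V=8.6704 continue | (k=7,j=4): S=139.4927, (K−S)⁺=0.0000, hold=0.0000 ⇒ V=0.0000 continue | (k=7,j=5): S=186.2807, (K−S)⁺=0.0000, hold=0.0000 ⇒ V=0.0000 continue | (k=7,j=6): S=248.7622, (K−S)⁺=0.0000, hold=0.0000 ⇒ V=0.0000 continue | (k=7,j=7): S=332.2009, (K−S)⁺=0.0000, hold=0.0000 ⇒ V=0.0000 continue  boundary S*=78.2201
step 6: (k=6,j=0): S=50.6867, (K−S)⁺=56.3633, hold=55.9434 ⇒ V=56.3633 exercise | (k=6,j=1): S=67.6878, (K−S)⁺=39.3622, hold=38.9423 ⇒ V=39.3622 exercise | (k=6,j=2): S=90.3913, (K−S)⁺=16.6587, hold=19.1289 ⇒ V=19.1289 continue | (k=6,j=3): S=120.7100, (K−S)⁺=0.0000, hold=4.5127 ⇒ V=4.5127 continue | (k=6,j=4): S=161.1980, (K−S)⁺=0.0000, hold=0.0000 ⇒ V=0.0000 continue | (k=6,j=5): S=215.2663, (K−S)⁺=0.0000, hold=0.0000 ⇒ V=0.0000 continue | (k=6,j=6): S=287.4700, (K−S)⁺=0.0000, hold=0.0000 ⇒ V=0.0000 continue  boundary S*=67.6878
step 5: (k=5,j=0): S=58.5736, (K−S)⁺=48.4764, hold=48.0564 ⇒ V=48.4764 exercise | (k=5,j=1): S=78.2201, (K−S)⁺=28.8299, hold=29.5848 ⇒ V=29.5848 continue | (k=5,j=2): S=104.4564, (K−S)⁺=2.5936, hold=12.1024 ⇒ V=12.1024 continue | (k=5,j=3): S=139.4927, (K−S)⁺=0.0000, hold=2.3488 ⇒ V=2.3488 continue | (k=5,j=4): S=186.2807, (K−S)⁺=0.0000, hold=0.0000 ⇒ V=0.0000 continue | (k=5,j=5): S=248.7622, (K−S)⁺=0.0000, hold=0.0000 ⇒ V=0.0000 continue  boundary S*=58.5736
step 4: (k=4,j=0): S=67.6878, (K−S)⁺=39.3622, hold=39.3013 ⇒ V=39.3622 exercise | (k=4,j=1): S=90.3913, (K−S)⁺=16.6587, hold=21.1540 ⇒ V=21.1540 continue | (k=4,j=2): S=120.7100, (K−S)⁺=0.0000, hold=7.4160 ⇒ V=7.4160 continue | (k=4,j=3): S=161.1980, (K−S)⁺=0.0000, hold=1.2225 ⇒ V=1.2225 continue | (k=4,j=4): S=215.2663, (K−S)⁺=0.0000, hold=0.0000 ⇒ V=0.0000 continue  boundary S*=67.6878
step 3: (k=3,j=0): S=78.2201, (K−S)⁺=28.8299, hold=30.5479 ⇒ V=30.5479 continue | (k=3,j=1): S=104.4564, (K−S)⁺=2.5936, hold=14.5372 ⇒ V=14.5372 continue | (k=3,j=2): S=139.4927, (K−S)⁺=0.0000, hold=4.4413 ⇒ V=4.4413 continue | (k=3,j=3): S=186.2807, (K−S)⁺=0.0000, hold=0.6363 ⇒ V=0.6363 continue  boundary S*=-
step 2: (k=2,j=0): S=90.3913, (K−S)⁺=16.6587, hold=22.8134 ⇒ V=22.8134 continue | (k=2,j=1): S=120.7100, (K−S)⁺=0.0000, hold=9.6785 ⇒ V=9.6785 continue | (k=2,j=2): S=161.1980, (K−S)⁺=0.0000, hold=2.6142 ⇒ V=2.6142 continue  boundary S*=-
step 1: (k=1,j=0): S=104.4564, (K−S)⁺=2.5936, hold=16.4769 ⇒ V=16.4769 continue | (k=1,j=1): S=139.4927, (K−S)⁺=0.0000, hold=6.2807 ⇒ V=6.2807 continue  boundary S*=-
step 0: (k=0,j=0): S=120.7100, (K−S)⁺=0.0000, hold=11.5629 ⇒ V=11.5629 continue  boundary S*=-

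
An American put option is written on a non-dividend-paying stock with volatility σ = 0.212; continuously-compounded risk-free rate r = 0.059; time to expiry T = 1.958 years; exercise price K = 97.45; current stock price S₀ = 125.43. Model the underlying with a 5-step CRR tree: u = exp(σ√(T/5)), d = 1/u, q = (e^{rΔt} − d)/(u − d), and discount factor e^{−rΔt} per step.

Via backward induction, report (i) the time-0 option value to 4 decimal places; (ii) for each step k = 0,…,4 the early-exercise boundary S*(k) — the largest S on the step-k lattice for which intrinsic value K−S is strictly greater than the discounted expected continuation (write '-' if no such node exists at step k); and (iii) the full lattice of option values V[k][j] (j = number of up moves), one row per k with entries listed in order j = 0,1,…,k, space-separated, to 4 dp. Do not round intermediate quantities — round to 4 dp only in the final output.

price = 1.8745
boundary = - - - - 73.7799
tree:
1.8745
3.7185 0.4732
7.1912 1.0876 0.0000
13.4131 2.4997 0.0000 0.0000
23.6701 5.7448 0.0000 0.0000 0.0000
32.8366 13.2031 0.0000 0.0000 0.0000 0.0000

params: Δt=0.39160 u=1.14187 d=0.87576 q=0.55472 e^(-rΔt)=0.97716
t_5 payoffs: 32.8366 13.2031 0.0000 0.0000 0.0000 0.0000
t_4: node(4,0) S=73.7799 payoff=23.6701 vs cont=21.4444 → 23.6701 [stop]  node(4,1) S=96.1988 payoff=1.2512 vs cont=5.7448 → 5.7448 [wait]  node(4,2) S=125.4300 payoff=0.0000 vs cont=0.0000 → 0.0000 [wait]  node(4,3) S=163.5434 payoff=0.0000 vs cont=0.0000 → 0.0000 [wait]  node(4,4) S=213.2380 payoff=0.0000 vs cont=0.0000 → 0.0000 [wait]  ⇒ S*(4)=73.7799
t_3: node(3,0) S=84.2469 payoff=13.2031 vs cont=13.4131 → 13.4131 [wait]  node(3,1) S=109.8464 payoff=0.0000 vs cont=2.4997 → 2.4997 [wait]  node(3,2) S=143.2245 payoff=0.0000 vs cont=0.0000 → 0.0000 [wait]  node(3,3) S=186.7449 payoff=0.0000 vs cont=0.0000 → 0.0000 [wait]  ⇒ S*(3)=-
t_2: node(2,0) S=96.1988 payoff=1.2512 vs cont=7.1912 → 7.1912 [wait]  node(2,1) S=125.4300 payoff=0.0000 vs cont=1.0876 → 1.0876 [wait]  node(2,2) S=163.5434 payoff=0.0000 vs cont=0.0000 → 0.0000 [wait]  ⇒ S*(2)=-
t_1: node(1,0) S=109.8464 payoff=0.0000 vs cont=3.7185 → 3.7185 [wait]  node(1,1) S=143.2245 payoff=0.0000 vs cont=0.4732 → 0.4732 [wait]  ⇒ S*(1)=-
t_0: node(0,0) S=125.4300 payoff=0.0000 vs cont=1.8745 → 1.8745 [wait]  ⇒ S*(0)=-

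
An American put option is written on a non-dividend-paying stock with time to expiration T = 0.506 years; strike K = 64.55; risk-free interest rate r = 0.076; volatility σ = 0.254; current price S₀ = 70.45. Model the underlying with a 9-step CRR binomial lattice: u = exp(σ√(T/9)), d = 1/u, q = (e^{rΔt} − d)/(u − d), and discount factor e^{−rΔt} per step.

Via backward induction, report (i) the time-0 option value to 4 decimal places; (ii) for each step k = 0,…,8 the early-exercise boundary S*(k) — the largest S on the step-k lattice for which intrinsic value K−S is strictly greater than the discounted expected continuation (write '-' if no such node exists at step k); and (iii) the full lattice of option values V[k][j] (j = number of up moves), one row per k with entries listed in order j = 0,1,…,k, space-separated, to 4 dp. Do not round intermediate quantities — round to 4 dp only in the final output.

price = 1.8138
boundary = - - - - 55.3677 52.1316 55.3677 52.1316 55.3677
tree:
1.8138
2.8482 0.8756
4.3524 1.4859 0.3205
6.4415 2.4635 0.5974 0.0681
9.1823 3.9694 1.0963 0.1426 0.0000
12.4184 6.1729 1.9719 0.2986 0.0000 0.0000
15.4655 9.1823 3.4511 0.6254 0.0000 0.0000 0.0000
18.3344 12.4184 5.8060 1.3098 0.0000 0.0000 0.0000 0.0000
21.0356 15.4655 9.1823 2.7432 0.0000 0.0000 0.0000 0.0000 0.0000
23.5790 18.3344 12.4184 5.7452 0.0000 0.0000 0.0000 0.0000 0.0000 0.0000

Δt=0.05622, u=1.06208, d=0.94155, q=0.52048, disc=e^(-rΔt)=0.99574
k=9 terminal: V=max(K-S,0) → 23.5790 18.3344 12.4184 5.7452 0.0000 0.0000 0.0000 0.0000 0.0000 0.0000
k=8: j=0 S=43.5144 intr=21.0356 cont=20.7604 V=21.0356[EX]; j=1 S=49.0845 intr=15.4655 cont=15.1902 V=15.4655[EX]; j=2 S=55.3677 intr=9.1823 cont=8.9070 V=9.1823[EX]; j=3 S=62.4552 intr=2.0948 cont=2.7432 V=2.7432[hold]; j=4 S=70.4500 intr=0.0000 cont=0.0000 V=0.0000[hold]; j=5 S=79.4681 intr=0.0000 cont=0.0000 V=0.0000[hold]; j=6 S=89.6407 intr=0.0000 cont=0.0000 V=0.0000[hold]; j=7 S=101.1154 intr=0.0000 cont=0.0000 V=0.0000[hold]; j=8 S=114.0589 intr=0.0000 cont=0.0000 V=0.0000[hold]  S*(8)=55.3677
k=7: j=0 S=46.2156 intr=18.3344 cont=18.0592 V=18.3344[EX]; j=1 S=52.1316 intr=12.4184 cont=12.1432 V=12.4184[EX]; j=2 S=58.8048 intr=5.7452 cont=5.8060 V=5.8060[hold]; j=3 S=66.3323 intr=0.0000 cont=1.3098 V=1.3098[hold]; j=4 S=74.8233 intr=0.0000 cont=0.0000 V=0.0000[hold]; j=5 S=84.4013 intr=0.0000 cont=0.0000 V=0.0000[hold]; j=6 S=95.2053 intr=0.0000 cont=0.0000 V=0.0000[hold]; j=7 S=107.3923 intr=0.0000 cont=0.0000 V=0.0000[hold]  S*(7)=52.1316
k=6: j=0 S=49.0845 intr=15.4655 cont=15.1902 V=15.4655[EX]; j=1 S=55.3677 intr=9.1823 cont=8.9386 V=9.1823[EX]; j=2 S=62.4552 intr=2.0948 cont=3.4511 V=3.4511[hold]; j=3 S=70.4500 intr=0.0000 cont=0.6254 V=0.6254[hold]; j=4 S=79.4681 intr=0.0000 cont=0.0000 V=0.0000[hold]; j=5 S=89.6407 intr=0.0000 cont=0.0000 V=0.0000[hold]; j=6 S=101.1154 intr=0.0000 cont=0.0000 V=0.0000[hold]  S*(6)=55.3677
k=5: j=0 S=52.1316 intr=12.4184 cont=12.1432 V=12.4184[EX]; j=1 S=58.8048 intr=5.7452 cont=6.1729 V=6.1729[hold]; j=2 S=66.3323 intr=0.0000 cont=1.9719 V=1.9719[hold]; j=3 S=74.8233 intr=0.0000 cont=0.2986 V=0.2986[hold]; j=4 S=84.4013 intr=0.0000 cont=0.0000 V=0.0000[hold]; j=5 S=95.2053 intr=0.0000 cont=0.0000 V=0.0000[hold]  S*(5)=52.1316
k=4: j=0 S=55.3677 intr=9.1823 cont=9.1287 V=9.1823[EX]; j=1 S=62.4552 intr=2.0948 cont=3.9694 V=3.9694[hold]; j=2 S=70.4500 intr=0.0000 cont=1.0963 V=1.0963[hold]; j=3 S=79.4681 intr=0.0000 cont=0.1426 V=0.1426[hold]; j=4 S=89.6407 intr=0.0000 cont=0.0000 V=0.0000[hold]  S*(4)=55.3677
k=3: j=0 S=58.8048 intr=5.7452 cont=6.4415 V=6.4415[hold]; j=1 S=66.3323 intr=0.0000 cont=2.4635 V=2.4635[hold]; j=2 S=74.8233 intr=0.0000 cont=0.5974 V=0.5974[hold]; j=3 S=84.4013 intr=0.0000 cont=0.0681 V=0.0681[hold]  S*(3)=-
k=2: j=0 S=62.4552 intr=2.0948 cont=4.3524 V=4.3524[hold]; j=1 S=70.4500 intr=0.0000 cont=1.4859 V=1.4859[hold]; j=2 S=79.4681 intr=0.0000 cont=0.3205 V=0.3205[hold]  S*(2)=-
k=1: j=0 S=66.3323 intr=0.0000 cont=2.8482 V=2.8482[hold]; j=1 S=74.8233 intr=0.0000 cont=0.8756 V=0.8756[hold]  S*(1)=-
k=0: j=0 S=70.4500 intr=0.0000 cont=1.8138 V=1.8138[hold]  S*(0)=-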